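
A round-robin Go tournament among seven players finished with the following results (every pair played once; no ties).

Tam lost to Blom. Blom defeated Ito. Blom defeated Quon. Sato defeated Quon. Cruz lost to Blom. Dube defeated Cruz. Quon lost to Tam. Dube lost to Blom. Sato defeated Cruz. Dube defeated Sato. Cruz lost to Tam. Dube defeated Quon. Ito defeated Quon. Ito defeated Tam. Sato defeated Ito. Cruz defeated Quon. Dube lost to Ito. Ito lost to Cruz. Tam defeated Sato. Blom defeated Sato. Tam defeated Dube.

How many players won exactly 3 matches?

3

Win totals: Tam 4, Cruz 2, Ito 3, Blom 6, Sato 3, Dube 3, Quon 0.
Exactly 3: Ito, Sato, Dube — 3 players.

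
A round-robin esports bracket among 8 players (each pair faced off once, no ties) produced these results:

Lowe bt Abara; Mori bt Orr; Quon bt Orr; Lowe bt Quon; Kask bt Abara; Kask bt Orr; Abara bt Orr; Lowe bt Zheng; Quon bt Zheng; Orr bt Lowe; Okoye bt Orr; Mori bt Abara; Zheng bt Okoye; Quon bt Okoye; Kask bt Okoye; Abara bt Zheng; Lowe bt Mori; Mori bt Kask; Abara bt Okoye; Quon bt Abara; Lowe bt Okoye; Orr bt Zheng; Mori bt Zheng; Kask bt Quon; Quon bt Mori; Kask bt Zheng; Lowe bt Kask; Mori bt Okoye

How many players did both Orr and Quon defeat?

Orr beat: Zheng, Lowe.
Quon beat: Zheng, Orr, Okoye, Mori, Abara.
Both beat: Zheng — 1.

1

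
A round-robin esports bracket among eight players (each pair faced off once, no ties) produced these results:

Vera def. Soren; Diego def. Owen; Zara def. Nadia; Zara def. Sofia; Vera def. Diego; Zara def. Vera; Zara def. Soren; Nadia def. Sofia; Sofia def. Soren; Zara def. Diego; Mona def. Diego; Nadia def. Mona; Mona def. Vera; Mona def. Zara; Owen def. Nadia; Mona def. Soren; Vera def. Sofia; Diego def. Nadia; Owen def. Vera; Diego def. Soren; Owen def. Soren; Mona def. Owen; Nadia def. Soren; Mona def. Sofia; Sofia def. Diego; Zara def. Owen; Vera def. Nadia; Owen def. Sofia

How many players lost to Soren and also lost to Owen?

0

Soren beat: no one.
Owen beat: Sofia, Nadia, Vera, Soren.
No one was beaten by both.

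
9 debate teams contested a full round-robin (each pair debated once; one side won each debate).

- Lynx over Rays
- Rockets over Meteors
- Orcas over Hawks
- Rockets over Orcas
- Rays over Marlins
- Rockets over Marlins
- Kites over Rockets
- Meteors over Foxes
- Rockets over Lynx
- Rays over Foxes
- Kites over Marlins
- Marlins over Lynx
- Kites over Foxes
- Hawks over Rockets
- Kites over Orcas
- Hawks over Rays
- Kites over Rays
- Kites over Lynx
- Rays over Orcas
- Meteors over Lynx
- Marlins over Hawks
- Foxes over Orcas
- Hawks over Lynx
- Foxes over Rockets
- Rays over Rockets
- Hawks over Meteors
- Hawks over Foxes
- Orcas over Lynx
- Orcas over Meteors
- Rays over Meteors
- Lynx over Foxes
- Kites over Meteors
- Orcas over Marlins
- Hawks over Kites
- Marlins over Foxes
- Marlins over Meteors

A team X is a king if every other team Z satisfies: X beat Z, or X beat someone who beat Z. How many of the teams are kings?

4

Rays cannot reach Kites in two steps.
Orcas reaches everyone (king).
Foxes cannot reach Rays, Kites in two steps.
Meteors cannot reach Hawks, Marlins, Kites in two steps.
Hawks reaches everyone (king).
Marlins reaches everyone (king).
Rockets cannot reach Kites in two steps.
Kites reaches everyone (king).
Lynx cannot reach Hawks, Kites in two steps.
Kings: Orcas, Hawks, Marlins, Kites — 4.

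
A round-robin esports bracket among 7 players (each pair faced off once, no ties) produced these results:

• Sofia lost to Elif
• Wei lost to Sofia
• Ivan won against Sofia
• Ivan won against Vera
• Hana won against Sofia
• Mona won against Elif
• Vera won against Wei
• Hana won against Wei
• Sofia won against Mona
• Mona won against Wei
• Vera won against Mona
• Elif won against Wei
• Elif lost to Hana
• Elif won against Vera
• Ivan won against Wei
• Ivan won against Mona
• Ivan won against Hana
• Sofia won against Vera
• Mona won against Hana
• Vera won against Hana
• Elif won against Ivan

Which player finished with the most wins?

Ivan

Win totals: Wei 0, Ivan 5, Vera 3, Hana 3, Mona 3, Sofia 3, Elif 4.
Ivan leads with 5 wins (next highest: 4).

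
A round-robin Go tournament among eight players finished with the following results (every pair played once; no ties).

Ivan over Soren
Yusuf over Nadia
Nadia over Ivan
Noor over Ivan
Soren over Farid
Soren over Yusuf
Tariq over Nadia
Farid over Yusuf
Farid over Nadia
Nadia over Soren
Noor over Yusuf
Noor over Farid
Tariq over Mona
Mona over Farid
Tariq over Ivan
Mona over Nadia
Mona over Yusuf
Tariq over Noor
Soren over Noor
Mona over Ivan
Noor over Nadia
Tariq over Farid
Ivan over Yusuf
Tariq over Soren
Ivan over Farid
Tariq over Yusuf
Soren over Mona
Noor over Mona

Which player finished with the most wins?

Win totals: Soren 4, Nadia 2, Noor 5, Yusuf 1, Ivan 3, Mona 4, Tariq 7, Farid 2.
Tariq leads with 7 wins (next highest: 5).

Tariq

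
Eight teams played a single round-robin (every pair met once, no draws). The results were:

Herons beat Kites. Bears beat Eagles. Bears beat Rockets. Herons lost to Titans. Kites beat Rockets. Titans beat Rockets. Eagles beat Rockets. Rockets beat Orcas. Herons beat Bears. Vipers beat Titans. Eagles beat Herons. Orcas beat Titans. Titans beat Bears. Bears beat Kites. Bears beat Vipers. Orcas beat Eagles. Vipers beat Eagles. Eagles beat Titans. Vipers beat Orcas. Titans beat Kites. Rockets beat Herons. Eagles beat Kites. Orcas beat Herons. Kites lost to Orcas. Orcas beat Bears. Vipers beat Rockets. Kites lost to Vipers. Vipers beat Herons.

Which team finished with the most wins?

Win totals: Kites 1, Herons 2, Eagles 4, Orcas 5, Rockets 2, Vipers 6, Titans 4, Bears 4.
Vipers leads with 6 wins (next highest: 5).

Vipers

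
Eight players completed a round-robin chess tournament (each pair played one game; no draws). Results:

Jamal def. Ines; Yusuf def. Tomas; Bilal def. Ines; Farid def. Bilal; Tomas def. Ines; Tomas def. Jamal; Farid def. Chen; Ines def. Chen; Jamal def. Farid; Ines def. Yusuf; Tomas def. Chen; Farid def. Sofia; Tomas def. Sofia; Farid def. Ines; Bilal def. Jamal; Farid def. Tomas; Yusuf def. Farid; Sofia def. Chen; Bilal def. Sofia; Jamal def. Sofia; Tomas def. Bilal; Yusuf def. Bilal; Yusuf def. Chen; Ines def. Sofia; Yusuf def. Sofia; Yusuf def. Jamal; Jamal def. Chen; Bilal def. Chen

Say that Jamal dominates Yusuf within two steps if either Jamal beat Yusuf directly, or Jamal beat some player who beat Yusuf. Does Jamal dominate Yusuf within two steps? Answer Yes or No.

Yes

Jamal did not beat Yusuf directly.
Jamal beat Sofia, Chen, Farid, Ines. Of those, Ines beat Yusuf.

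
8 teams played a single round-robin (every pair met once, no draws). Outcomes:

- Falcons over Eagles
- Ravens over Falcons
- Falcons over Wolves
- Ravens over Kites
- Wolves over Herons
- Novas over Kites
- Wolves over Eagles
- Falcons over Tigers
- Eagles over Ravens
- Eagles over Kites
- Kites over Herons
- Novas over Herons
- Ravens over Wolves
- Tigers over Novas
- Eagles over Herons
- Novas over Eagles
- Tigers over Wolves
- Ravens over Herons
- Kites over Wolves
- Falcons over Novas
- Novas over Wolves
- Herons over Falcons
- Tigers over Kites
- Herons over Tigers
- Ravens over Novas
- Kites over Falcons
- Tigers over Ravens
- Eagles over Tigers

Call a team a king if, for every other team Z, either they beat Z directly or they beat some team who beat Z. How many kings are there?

6

Novas reaches everyone (king).
Eagles reaches everyone (king).
Tigers reaches everyone (king).
Falcons reaches everyone (king).
Herons reaches everyone (king).
Ravens reaches everyone (king).
Wolves cannot reach Novas in two steps.
Kites cannot reach Ravens in two steps.
Kings: Novas, Eagles, Tigers, Falcons, Herons, Ravens — 6.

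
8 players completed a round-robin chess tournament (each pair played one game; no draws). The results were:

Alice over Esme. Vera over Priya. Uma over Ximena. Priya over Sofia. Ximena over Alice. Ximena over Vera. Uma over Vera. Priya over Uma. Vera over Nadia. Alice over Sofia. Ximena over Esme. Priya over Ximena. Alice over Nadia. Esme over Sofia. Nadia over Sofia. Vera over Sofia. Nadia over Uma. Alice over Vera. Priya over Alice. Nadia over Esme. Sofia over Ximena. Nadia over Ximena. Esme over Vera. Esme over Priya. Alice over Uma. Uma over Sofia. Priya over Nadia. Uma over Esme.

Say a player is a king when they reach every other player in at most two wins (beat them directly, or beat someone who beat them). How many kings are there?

Uma reaches everyone (king).
Priya reaches everyone (king).
Sofia cannot reach Uma, Priya, Nadia in two steps.
Nadia reaches everyone (king).
Vera reaches everyone (king).
Esme reaches everyone (king).
Alice reaches everyone (king).
Ximena reaches everyone (king).
Kings: Uma, Priya, Nadia, Vera, Esme, Alice, Ximena — 7.

7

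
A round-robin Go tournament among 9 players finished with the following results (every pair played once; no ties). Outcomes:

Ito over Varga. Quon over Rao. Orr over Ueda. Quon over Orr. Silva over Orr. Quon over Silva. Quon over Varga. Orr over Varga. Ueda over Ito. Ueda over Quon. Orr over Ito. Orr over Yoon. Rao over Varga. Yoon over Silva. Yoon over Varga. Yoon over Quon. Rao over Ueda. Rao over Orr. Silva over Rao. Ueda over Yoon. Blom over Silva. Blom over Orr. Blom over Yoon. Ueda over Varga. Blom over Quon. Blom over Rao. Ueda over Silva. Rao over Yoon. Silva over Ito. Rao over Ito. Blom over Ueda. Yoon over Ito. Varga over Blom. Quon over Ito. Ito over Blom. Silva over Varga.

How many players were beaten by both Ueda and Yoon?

Ueda beat: Varga, Silva, Ito, Quon, Yoon.
Yoon beat: Varga, Silva, Ito, Quon.
Both beat: Varga, Silva, Ito, Quon — 4.

4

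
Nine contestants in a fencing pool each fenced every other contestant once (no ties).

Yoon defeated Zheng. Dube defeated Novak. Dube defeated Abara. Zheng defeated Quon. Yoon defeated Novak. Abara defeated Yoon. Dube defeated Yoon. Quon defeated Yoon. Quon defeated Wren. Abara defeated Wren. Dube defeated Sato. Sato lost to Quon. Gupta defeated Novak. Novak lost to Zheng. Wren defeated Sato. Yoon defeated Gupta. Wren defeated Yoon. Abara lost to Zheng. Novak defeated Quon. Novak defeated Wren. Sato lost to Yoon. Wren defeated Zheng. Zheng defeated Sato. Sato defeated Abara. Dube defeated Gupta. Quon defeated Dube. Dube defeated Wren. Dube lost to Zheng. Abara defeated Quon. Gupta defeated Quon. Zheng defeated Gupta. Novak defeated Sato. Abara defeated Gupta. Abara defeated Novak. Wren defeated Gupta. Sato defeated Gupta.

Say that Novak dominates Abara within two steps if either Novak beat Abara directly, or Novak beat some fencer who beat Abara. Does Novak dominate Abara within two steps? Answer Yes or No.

Yes

Novak did not beat Abara directly.
Novak beat Quon, Wren, Sato. Of those, Sato beat Abara.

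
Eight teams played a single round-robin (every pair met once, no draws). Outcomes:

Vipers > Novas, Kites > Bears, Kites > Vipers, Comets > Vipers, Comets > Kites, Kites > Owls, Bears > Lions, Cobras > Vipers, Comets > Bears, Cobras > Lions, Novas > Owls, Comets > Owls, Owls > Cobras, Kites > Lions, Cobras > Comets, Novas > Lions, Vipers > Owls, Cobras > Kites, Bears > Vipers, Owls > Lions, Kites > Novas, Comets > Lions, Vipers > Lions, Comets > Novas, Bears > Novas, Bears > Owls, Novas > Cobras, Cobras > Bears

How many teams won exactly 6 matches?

Win totals: Lions 0, Owls 2, Comets 6, Vipers 3, Bears 4, Kites 5, Novas 3, Cobras 5.
Exactly 6: Comets — 1 team.

1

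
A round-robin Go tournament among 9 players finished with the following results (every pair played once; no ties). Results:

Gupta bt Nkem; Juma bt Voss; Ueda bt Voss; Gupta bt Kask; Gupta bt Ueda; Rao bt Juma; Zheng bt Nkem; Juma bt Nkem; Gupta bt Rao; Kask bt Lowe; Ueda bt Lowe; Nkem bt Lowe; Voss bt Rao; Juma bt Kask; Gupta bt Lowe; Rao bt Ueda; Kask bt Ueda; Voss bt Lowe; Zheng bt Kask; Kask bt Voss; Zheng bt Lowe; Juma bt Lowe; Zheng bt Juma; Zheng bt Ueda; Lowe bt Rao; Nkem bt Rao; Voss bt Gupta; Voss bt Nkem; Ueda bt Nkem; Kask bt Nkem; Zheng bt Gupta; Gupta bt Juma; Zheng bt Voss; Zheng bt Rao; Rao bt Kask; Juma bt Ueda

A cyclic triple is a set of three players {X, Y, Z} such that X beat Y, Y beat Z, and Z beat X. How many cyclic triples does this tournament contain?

12

Win totals: Gupta 6, Rao 3, Lowe 1, Ueda 3, Juma 5, Kask 4, Nkem 2, Zheng 8, Voss 4.
A player with w wins dominates both others in C(w,2) triples; summing gives 15 + 3 + 0 + 3 + 10 + 6 + 1 + 28 + 6 = 72 transitive triples.
Total triples C(9,3) = 84, so cyclic triples = 84 − 72 = 12.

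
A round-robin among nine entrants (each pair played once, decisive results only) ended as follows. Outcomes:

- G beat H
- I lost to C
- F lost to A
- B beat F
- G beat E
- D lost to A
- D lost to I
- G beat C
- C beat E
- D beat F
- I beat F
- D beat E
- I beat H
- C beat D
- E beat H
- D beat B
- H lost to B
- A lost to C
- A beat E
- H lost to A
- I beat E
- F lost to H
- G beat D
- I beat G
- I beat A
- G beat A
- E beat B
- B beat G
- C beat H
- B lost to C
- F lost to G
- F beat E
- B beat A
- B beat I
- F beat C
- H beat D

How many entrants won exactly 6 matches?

3

Win totals: A 4, B 5, C 6, D 3, E 2, F 2, G 6, H 2, I 6.
Exactly 6: C, G, I — 3 entrants.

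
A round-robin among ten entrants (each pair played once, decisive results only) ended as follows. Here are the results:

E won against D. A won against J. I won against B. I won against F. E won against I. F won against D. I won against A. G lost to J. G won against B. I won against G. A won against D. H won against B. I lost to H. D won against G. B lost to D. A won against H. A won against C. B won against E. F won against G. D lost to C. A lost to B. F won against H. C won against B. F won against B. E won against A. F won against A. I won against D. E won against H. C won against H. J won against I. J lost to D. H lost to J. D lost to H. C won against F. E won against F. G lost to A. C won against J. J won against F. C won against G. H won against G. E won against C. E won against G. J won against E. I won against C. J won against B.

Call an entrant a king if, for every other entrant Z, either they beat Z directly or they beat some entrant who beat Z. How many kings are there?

8

A reaches everyone (king).
B reaches everyone (king).
C reaches everyone (king).
D cannot reach C in two steps.
E reaches everyone (king).
F reaches everyone (king).
G cannot reach C, D, F, H, I, J in two steps.
H reaches everyone (king).
I reaches everyone (king).
J reaches everyone (king).
Kings: A, B, C, E, F, H, I, J — 8.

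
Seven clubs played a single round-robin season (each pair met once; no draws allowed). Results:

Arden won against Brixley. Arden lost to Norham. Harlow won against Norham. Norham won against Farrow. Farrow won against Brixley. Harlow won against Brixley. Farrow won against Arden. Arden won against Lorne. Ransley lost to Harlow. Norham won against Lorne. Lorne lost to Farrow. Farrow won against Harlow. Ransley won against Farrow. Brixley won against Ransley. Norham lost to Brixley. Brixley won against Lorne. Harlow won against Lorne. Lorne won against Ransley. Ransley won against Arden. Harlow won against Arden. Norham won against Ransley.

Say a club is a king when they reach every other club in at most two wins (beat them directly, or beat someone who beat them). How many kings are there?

3

Arden cannot reach Farrow, Harlow in two steps.
Farrow reaches everyone (king).
Norham reaches everyone (king).
Harlow reaches everyone (king).
Lorne cannot reach Norham, Harlow, Brixley in two steps.
Brixley cannot reach Harlow in two steps.
Ransley cannot reach Norham in two steps.
Kings: Farrow, Norham, Harlow — 3.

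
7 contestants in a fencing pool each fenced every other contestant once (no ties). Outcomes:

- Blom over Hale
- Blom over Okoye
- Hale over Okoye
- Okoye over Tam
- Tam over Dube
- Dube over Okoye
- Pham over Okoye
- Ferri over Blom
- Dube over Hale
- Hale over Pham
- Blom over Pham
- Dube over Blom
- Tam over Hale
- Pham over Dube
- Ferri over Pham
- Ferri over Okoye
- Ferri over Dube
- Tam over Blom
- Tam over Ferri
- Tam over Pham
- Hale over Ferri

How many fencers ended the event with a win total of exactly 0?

0

Win totals: Tam 5, Dube 3, Hale 3, Okoye 1, Pham 2, Ferri 4, Blom 3.
No fencer has exactly 0 wins.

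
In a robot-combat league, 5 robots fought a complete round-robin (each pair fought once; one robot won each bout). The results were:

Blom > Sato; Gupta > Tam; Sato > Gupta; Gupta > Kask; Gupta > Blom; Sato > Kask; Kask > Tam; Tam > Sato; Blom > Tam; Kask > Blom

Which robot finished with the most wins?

Win totals: Gupta 3, Blom 2, Kask 2, Sato 2, Tam 1.
Gupta leads with 3 wins (next highest: 2).

Gupta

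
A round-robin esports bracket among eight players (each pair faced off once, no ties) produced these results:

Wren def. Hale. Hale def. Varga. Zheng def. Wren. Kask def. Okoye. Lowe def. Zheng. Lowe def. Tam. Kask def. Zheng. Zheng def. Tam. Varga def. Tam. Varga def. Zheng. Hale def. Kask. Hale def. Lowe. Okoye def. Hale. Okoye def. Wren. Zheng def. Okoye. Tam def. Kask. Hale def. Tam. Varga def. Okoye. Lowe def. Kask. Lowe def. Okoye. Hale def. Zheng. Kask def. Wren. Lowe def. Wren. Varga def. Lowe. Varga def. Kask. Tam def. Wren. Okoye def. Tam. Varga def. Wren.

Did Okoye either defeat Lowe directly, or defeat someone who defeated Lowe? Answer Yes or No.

Yes

Okoye did not beat Lowe directly.
Okoye beat Tam, Wren, Hale. Of those, Hale beat Lowe.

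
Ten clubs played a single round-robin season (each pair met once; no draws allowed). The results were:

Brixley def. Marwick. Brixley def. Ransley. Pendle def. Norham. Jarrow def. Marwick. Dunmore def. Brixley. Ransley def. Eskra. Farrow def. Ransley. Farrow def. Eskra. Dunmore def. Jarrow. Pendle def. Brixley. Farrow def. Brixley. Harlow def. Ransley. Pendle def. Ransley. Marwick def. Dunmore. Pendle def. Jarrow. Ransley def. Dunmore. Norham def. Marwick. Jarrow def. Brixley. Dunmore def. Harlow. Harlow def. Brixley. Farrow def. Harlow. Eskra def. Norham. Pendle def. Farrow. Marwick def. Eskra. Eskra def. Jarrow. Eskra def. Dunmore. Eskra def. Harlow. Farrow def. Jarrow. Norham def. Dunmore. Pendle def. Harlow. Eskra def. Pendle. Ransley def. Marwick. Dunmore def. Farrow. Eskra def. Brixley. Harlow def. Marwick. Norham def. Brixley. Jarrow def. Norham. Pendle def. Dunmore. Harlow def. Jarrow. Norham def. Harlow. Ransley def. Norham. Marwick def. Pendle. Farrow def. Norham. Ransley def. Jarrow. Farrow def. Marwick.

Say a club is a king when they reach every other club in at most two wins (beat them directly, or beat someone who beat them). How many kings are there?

Eskra reaches everyone (king).
Marwick reaches everyone (king).
Ransley reaches everyone (king).
Harlow cannot reach Farrow in two steps.
Brixley cannot reach Harlow, Farrow in two steps.
Jarrow cannot reach Farrow in two steps.
Norham reaches everyone (king).
Pendle reaches everyone (king).
Dunmore cannot reach Pendle in two steps.
Farrow reaches everyone (king).
Kings: Eskra, Marwick, Ransley, Norham, Pendle, Farrow — 6.

6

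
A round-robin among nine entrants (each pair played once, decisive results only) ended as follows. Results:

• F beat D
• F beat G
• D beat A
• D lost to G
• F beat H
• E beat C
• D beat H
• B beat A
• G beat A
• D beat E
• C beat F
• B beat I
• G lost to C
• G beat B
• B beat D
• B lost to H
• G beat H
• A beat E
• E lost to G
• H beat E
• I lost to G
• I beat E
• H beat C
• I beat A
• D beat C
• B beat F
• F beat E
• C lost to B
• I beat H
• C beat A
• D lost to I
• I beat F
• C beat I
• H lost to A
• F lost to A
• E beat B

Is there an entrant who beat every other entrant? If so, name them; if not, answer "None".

None

Highest win total is G with 6 (out of 8 possible).
G lost to C, F, so no entrant went undefeated.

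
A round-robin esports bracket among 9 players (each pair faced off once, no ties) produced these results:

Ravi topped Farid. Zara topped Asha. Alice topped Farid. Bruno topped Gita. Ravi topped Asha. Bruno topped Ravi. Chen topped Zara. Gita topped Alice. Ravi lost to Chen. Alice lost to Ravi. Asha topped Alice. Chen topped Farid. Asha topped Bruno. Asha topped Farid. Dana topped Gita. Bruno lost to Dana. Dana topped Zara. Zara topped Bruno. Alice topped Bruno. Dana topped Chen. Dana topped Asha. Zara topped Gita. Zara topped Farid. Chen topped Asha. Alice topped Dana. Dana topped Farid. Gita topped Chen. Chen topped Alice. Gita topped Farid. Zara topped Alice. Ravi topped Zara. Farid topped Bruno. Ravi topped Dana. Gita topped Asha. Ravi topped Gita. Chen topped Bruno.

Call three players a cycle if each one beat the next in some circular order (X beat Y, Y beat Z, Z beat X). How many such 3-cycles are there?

16

Win totals: Gita 4, Farid 1, Bruno 2, Ravi 6, Asha 3, Zara 5, Chen 6, Dana 6, Alice 3.
A player with w wins dominates both others in C(w,2) triples; summing gives 6 + 0 + 1 + 15 + 3 + 10 + 15 + 15 + 3 = 68 transitive triples.
Total triples C(9,3) = 84, so cyclic triples = 84 − 68 = 16.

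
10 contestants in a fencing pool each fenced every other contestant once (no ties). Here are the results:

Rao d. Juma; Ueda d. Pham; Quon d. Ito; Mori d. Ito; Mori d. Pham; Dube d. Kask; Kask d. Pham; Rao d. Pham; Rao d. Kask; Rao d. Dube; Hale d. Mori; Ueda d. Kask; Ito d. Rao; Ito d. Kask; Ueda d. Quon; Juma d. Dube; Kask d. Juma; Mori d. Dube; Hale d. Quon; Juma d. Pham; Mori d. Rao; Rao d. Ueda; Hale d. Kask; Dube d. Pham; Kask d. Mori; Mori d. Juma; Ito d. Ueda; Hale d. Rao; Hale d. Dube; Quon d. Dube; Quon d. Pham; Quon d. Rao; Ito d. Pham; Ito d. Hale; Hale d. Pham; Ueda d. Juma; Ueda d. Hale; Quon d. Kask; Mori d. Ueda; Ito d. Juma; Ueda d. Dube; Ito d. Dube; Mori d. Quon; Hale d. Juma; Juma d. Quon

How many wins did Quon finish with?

Quon's results: beat Rao, Ito, Pham, Dube, Kask; lost to Juma, Ueda, Hale, Mori.
That is 5 wins.

5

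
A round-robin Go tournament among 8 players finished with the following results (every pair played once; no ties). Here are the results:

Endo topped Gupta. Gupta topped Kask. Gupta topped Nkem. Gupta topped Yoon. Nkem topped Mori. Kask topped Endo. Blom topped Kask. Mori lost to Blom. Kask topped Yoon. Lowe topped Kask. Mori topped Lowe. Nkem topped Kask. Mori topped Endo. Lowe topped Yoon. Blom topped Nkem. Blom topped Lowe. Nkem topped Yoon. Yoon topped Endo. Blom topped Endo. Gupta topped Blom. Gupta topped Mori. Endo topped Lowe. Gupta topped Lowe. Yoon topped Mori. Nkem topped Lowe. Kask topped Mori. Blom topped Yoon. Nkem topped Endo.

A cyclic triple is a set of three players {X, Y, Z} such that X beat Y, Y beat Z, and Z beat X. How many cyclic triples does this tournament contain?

9

Win totals: Gupta 6, Lowe 2, Endo 2, Blom 6, Nkem 5, Kask 3, Mori 2, Yoon 2.
A player with w wins dominates both others in C(w,2) triples; summing gives 15 + 1 + 1 + 15 + 10 + 3 + 1 + 1 = 47 transitive triples.
Total triples C(8,3) = 56, so cyclic triples = 56 − 47 = 9.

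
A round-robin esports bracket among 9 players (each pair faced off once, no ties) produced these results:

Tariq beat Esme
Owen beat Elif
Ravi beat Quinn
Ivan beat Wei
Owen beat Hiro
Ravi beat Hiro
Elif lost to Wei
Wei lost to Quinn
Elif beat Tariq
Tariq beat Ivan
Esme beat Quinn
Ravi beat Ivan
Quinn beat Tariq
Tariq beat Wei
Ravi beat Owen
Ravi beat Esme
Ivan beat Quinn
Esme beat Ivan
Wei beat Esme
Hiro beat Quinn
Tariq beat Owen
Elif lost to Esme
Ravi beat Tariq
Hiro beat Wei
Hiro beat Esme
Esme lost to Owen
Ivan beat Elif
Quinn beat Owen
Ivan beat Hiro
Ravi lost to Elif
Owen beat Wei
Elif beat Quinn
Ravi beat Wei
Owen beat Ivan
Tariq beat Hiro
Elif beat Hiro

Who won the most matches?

Ravi

Win totals: Wei 2, Esme 3, Hiro 3, Ivan 4, Tariq 5, Elif 4, Ravi 7, Quinn 3, Owen 5.
Ravi leads with 7 wins (next highest: 5).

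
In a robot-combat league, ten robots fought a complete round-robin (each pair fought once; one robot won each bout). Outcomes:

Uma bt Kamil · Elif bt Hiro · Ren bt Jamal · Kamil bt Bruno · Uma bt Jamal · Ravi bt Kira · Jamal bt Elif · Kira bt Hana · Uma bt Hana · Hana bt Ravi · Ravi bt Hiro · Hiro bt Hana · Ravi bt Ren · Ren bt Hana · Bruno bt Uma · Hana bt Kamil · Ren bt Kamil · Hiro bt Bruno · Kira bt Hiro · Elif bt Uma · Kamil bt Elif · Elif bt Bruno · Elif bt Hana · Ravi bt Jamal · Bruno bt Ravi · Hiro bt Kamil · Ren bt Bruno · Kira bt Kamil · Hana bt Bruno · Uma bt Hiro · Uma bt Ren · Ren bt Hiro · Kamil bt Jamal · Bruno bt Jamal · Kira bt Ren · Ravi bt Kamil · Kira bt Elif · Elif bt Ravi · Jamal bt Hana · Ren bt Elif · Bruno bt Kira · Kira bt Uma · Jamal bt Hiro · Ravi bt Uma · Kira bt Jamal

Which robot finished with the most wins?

Win totals: Ravi 6, Kamil 3, Hana 3, Kira 7, Hiro 3, Jamal 3, Bruno 4, Ren 6, Uma 5, Elif 5.
Kira leads with 7 wins (next highest: 6).

Kira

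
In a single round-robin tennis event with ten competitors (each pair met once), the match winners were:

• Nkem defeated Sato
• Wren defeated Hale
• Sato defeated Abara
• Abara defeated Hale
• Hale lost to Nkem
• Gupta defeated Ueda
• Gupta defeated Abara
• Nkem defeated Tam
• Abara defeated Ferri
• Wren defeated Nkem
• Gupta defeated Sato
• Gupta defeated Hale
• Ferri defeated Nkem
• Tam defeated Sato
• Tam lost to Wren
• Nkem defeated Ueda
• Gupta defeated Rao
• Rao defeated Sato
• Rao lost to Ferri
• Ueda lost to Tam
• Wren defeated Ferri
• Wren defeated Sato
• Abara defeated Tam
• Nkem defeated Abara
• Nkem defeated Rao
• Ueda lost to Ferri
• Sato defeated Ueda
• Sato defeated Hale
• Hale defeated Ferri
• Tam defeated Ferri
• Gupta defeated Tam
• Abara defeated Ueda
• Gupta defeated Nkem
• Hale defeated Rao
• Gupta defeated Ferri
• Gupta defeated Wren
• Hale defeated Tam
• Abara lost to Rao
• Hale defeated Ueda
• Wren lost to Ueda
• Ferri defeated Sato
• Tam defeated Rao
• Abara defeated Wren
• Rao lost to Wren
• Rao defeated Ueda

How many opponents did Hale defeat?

4

Hale's results: beat Ferri, Ueda, Rao, Tam; lost to Gupta, Abara, Nkem, Sato, Wren.
That is 4 wins.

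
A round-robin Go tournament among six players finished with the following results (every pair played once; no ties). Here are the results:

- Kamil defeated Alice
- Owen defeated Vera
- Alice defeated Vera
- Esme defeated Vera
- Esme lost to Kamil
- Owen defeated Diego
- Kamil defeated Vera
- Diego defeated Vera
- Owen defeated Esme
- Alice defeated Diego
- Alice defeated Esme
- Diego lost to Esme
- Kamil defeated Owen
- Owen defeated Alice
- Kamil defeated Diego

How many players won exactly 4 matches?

Win totals: Esme 2, Vera 0, Kamil 5, Alice 3, Diego 1, Owen 4.
Exactly 4: Owen — 1 player.

1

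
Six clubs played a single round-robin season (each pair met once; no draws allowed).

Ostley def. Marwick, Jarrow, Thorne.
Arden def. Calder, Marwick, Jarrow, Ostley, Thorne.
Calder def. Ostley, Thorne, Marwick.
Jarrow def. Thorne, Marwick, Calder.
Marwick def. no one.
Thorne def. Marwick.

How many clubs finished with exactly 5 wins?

Win totals: Jarrow 3, Marwick 0, Thorne 1, Arden 5, Calder 3, Ostley 3.
Exactly 5: Arden — 1 club.

1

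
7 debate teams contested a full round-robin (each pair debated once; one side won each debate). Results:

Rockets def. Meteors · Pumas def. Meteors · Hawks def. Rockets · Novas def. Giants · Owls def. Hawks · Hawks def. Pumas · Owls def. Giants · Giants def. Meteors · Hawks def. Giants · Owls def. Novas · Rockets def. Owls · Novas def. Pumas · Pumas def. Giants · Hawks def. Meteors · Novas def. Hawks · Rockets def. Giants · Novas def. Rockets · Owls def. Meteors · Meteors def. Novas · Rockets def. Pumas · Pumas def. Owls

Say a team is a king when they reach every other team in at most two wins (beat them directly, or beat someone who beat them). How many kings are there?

4

Meteors cannot reach Owls in two steps.
Pumas cannot reach Rockets in two steps.
Owls reaches everyone (king).
Rockets reaches everyone (king).
Giants cannot reach Pumas, Owls, Rockets, Hawks in two steps.
Novas reaches everyone (king).
Hawks reaches everyone (king).
Kings: Owls, Rockets, Novas, Hawks — 4.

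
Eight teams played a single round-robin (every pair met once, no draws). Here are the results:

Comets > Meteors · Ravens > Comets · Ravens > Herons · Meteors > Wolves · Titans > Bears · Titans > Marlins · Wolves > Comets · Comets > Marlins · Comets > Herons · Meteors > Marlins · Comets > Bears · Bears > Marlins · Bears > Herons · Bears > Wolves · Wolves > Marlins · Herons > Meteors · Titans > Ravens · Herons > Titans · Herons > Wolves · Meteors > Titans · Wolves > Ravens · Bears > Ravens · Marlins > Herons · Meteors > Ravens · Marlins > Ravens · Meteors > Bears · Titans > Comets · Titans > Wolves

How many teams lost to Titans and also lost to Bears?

3

Titans beat: Marlins, Comets, Bears, Wolves, Ravens.
Bears beat: Marlins, Herons, Wolves, Ravens.
Both beat: Marlins, Wolves, Ravens — 3.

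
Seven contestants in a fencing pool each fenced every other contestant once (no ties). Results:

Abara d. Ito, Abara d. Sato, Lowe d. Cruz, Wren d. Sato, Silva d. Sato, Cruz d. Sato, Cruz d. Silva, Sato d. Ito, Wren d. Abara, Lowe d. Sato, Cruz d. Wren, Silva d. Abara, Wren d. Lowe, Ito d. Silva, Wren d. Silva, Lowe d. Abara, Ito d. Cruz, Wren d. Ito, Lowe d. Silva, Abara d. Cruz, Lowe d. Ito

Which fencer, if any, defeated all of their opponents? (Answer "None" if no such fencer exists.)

Highest win total is Wren with 5 (out of 6 possible).
Wren lost to Cruz, so no fencer went undefeated.

None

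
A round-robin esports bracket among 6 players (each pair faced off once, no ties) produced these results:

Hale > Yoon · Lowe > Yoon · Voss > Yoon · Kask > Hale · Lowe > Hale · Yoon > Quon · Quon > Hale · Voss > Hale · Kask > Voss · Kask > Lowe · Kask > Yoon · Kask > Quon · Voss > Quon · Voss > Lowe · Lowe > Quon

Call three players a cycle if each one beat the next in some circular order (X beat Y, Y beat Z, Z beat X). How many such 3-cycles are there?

1

Win totals: Kask 5, Hale 1, Quon 1, Voss 4, Lowe 3, Yoon 1.
A player with w wins dominates both others in C(w,2) triples; summing gives 10 + 0 + 0 + 6 + 3 + 0 = 19 transitive triples.
Total triples C(6,3) = 20, so cyclic triples = 20 − 19 = 1.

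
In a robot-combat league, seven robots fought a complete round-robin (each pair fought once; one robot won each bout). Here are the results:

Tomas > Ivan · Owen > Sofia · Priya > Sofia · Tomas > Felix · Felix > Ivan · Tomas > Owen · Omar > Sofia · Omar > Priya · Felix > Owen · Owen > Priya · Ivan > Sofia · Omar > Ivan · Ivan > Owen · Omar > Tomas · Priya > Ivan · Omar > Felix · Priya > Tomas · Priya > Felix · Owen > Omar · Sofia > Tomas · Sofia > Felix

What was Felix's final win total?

2

Felix's results: beat Ivan, Owen; lost to Tomas, Sofia, Priya, Omar.
That is 2 wins.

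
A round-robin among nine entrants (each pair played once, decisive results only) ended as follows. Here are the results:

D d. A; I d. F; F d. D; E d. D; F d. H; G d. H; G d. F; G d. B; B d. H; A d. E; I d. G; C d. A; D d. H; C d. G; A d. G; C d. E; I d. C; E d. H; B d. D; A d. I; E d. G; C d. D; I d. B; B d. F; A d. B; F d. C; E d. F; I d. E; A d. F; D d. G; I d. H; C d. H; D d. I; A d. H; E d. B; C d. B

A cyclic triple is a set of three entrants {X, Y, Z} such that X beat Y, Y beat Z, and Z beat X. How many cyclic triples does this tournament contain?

Win totals: A 6, B 3, C 6, D 4, E 5, F 3, G 3, H 0, I 6.
An entrant with w wins dominates both others in C(w,2) triples; summing gives 15 + 3 + 15 + 6 + 10 + 3 + 3 + 0 + 15 = 70 transitive triples.
Total triples C(9,3) = 84, so cyclic triples = 84 − 70 = 14.

14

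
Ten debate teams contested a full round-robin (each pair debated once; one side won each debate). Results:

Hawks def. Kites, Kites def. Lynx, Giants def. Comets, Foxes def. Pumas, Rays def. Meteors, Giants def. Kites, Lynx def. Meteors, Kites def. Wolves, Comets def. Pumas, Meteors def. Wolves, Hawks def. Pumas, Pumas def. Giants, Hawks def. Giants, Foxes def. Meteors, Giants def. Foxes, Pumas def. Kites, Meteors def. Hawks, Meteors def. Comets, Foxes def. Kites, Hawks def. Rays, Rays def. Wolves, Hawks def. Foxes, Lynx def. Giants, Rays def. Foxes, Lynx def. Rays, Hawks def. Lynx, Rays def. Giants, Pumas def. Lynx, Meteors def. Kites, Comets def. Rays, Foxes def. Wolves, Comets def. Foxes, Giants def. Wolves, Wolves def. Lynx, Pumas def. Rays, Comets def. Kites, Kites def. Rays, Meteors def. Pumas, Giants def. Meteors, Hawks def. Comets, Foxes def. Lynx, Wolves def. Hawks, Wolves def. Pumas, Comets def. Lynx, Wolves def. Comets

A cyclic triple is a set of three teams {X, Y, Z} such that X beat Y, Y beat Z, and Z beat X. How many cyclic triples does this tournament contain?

35

Win totals: Kites 3, Foxes 5, Hawks 7, Comets 5, Rays 4, Meteors 5, Lynx 3, Pumas 4, Giants 5, Wolves 4.
A team with w wins dominates both others in C(w,2) triples; summing gives 3 + 10 + 21 + 10 + 6 + 10 + 3 + 6 + 10 + 6 = 85 transitive triples.
Total triples C(10,3) = 120, so cyclic triples = 120 − 85 = 35.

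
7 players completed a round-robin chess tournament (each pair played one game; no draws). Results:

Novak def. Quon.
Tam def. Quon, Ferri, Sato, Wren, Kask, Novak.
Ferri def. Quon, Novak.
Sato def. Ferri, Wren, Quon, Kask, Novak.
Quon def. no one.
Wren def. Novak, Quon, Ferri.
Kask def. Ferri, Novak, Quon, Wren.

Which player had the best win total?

Tam

Win totals: Wren 3, Quon 0, Novak 1, Kask 4, Tam 6, Ferri 2, Sato 5.
Tam leads with 6 wins (next highest: 5).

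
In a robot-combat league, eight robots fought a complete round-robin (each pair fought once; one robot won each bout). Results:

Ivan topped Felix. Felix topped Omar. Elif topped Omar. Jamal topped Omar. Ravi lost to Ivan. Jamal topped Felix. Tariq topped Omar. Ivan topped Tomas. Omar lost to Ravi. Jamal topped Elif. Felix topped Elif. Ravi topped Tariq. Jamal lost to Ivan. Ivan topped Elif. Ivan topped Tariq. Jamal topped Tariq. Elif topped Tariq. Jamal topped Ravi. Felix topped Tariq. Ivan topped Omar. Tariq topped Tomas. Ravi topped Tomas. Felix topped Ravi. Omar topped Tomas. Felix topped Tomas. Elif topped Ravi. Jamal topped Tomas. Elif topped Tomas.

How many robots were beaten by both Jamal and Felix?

5

Jamal beat: Ravi, Elif, Felix, Tomas, Omar, Tariq.
Felix beat: Ravi, Elif, Tomas, Omar, Tariq.
Both beat: Ravi, Elif, Tomas, Omar, Tariq — 5.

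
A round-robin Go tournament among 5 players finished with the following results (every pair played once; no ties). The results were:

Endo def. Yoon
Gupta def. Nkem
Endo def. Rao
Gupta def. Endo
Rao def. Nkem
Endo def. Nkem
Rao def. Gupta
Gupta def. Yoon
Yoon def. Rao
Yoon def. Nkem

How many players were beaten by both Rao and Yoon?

Rao beat: Nkem, Gupta.
Yoon beat: Nkem, Rao.
Both beat: Nkem — 1.

1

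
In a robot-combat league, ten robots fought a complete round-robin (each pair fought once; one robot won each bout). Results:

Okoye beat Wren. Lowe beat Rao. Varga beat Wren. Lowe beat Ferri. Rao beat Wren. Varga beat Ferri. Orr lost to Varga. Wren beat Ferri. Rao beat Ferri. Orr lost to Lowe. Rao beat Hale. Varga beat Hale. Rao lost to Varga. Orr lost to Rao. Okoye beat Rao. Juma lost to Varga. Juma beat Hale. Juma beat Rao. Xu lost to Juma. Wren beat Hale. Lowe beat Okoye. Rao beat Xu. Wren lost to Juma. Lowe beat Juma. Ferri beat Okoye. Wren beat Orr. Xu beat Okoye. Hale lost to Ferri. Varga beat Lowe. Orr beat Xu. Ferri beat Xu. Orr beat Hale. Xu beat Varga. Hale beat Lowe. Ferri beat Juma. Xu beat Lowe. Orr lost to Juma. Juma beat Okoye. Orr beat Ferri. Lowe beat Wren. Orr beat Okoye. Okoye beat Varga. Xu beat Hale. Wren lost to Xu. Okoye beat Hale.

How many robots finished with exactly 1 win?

Win totals: Lowe 6, Ferri 4, Varga 7, Hale 1, Wren 3, Orr 4, Rao 5, Juma 6, Xu 5, Okoye 4.
Exactly 1: Hale — 1 robot.

1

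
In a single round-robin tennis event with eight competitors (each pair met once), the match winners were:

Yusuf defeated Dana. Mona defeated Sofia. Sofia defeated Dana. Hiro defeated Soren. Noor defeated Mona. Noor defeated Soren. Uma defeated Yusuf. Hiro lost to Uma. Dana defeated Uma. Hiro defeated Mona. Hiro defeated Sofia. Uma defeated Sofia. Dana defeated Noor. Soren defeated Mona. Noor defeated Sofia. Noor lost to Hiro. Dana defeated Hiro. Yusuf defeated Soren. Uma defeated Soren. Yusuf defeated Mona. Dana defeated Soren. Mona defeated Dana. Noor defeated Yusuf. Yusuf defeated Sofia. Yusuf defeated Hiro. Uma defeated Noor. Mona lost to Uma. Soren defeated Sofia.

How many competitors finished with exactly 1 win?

1

Win totals: Dana 4, Uma 6, Yusuf 5, Sofia 1, Noor 4, Hiro 4, Soren 2, Mona 2.
Exactly 1: Sofia — 1 competitor.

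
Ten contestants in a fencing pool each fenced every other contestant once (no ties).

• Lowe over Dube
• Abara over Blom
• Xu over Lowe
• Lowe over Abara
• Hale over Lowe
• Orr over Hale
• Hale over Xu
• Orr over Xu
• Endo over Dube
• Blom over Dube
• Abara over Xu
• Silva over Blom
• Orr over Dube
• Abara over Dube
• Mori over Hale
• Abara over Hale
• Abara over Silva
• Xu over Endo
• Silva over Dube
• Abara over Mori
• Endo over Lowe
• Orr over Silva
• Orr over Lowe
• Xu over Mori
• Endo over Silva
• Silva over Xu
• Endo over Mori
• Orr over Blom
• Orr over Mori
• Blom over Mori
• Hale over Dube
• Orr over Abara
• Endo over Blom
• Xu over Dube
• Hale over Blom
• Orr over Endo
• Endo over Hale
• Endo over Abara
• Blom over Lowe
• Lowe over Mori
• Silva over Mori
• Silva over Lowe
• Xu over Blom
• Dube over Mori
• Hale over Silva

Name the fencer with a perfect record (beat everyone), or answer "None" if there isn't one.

Orr

Orr has 9 wins out of 9 opponents — a perfect record.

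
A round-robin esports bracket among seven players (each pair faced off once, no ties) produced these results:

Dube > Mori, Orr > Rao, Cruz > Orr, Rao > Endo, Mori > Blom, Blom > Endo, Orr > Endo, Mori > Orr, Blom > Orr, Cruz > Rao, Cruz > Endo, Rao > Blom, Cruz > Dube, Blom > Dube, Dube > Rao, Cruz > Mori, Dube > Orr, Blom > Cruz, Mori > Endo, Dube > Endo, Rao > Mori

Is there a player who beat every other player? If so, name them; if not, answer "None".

None

Highest win total is Cruz with 5 (out of 6 possible).
Cruz lost to Blom, so no player went undefeated.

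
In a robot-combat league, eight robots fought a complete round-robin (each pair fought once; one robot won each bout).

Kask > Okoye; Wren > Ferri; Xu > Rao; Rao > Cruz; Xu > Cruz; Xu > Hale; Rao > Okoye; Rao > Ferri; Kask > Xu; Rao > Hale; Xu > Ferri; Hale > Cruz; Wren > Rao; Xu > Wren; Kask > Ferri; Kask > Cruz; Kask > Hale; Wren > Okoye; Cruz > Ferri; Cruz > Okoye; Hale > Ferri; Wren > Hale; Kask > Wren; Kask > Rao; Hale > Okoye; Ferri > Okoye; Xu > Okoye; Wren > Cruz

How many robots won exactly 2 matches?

1

Win totals: Xu 6, Okoye 0, Hale 3, Kask 7, Ferri 1, Cruz 2, Rao 4, Wren 5.
Exactly 2: Cruz — 1 robot.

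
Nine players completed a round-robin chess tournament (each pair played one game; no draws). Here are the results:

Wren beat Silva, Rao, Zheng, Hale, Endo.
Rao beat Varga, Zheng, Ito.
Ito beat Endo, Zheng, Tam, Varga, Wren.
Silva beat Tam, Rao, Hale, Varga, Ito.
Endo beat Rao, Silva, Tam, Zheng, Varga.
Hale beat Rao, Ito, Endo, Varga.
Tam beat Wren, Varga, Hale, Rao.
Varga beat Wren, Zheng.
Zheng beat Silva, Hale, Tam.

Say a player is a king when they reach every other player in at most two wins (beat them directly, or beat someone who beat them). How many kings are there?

8

Tam reaches everyone (king).
Varga cannot reach Ito in two steps.
Rao reaches everyone (king).
Endo reaches everyone (king).
Hale reaches everyone (king).
Ito reaches everyone (king).
Silva reaches everyone (king).
Zheng reaches everyone (king).
Wren reaches everyone (king).
Kings: Tam, Rao, Endo, Hale, Ito, Silva, Zheng, Wren — 8.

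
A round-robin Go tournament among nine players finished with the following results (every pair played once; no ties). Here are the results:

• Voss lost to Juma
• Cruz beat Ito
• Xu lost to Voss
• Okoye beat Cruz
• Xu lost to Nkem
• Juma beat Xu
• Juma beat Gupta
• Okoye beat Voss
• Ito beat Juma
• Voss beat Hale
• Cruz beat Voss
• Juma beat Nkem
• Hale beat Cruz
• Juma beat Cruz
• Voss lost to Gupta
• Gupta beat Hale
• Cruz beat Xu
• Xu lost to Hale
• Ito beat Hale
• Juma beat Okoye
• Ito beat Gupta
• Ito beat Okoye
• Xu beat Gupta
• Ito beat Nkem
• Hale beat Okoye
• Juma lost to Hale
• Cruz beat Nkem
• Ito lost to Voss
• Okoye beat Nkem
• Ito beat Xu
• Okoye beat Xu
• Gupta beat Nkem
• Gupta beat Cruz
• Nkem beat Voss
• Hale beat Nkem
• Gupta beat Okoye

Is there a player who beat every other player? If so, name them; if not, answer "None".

None

Highest win total is Juma with 6 (out of 8 possible).
Juma lost to Ito, Hale, so no player went undefeated.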